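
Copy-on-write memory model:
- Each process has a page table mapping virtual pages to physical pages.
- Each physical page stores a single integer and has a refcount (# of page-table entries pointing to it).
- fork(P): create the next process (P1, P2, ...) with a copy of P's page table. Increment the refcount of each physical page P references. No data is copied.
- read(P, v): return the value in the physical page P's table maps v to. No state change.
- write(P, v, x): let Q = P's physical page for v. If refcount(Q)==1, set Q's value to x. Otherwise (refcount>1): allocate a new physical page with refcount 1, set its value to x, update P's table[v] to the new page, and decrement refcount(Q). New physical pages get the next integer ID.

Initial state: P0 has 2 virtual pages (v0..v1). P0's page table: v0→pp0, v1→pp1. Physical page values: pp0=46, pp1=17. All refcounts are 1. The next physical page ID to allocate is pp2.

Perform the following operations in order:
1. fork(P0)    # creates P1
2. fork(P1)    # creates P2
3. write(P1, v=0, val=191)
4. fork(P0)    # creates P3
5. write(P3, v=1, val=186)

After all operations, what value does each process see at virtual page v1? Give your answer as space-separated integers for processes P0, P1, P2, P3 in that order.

Op 1: fork(P0) -> P1. 2 ppages; refcounts: pp0:2 pp1:2
Op 2: fork(P1) -> P2. 2 ppages; refcounts: pp0:3 pp1:3
Op 3: write(P1, v0, 191). refcount(pp0)=3>1 -> COPY to pp2. 3 ppages; refcounts: pp0:2 pp1:3 pp2:1
Op 4: fork(P0) -> P3. 3 ppages; refcounts: pp0:3 pp1:4 pp2:1
Op 5: write(P3, v1, 186). refcount(pp1)=4>1 -> COPY to pp3. 4 ppages; refcounts: pp0:3 pp1:3 pp2:1 pp3:1
P0: v1 -> pp1 = 17
P1: v1 -> pp1 = 17
P2: v1 -> pp1 = 17
P3: v1 -> pp3 = 186

Answer: 17 17 17 186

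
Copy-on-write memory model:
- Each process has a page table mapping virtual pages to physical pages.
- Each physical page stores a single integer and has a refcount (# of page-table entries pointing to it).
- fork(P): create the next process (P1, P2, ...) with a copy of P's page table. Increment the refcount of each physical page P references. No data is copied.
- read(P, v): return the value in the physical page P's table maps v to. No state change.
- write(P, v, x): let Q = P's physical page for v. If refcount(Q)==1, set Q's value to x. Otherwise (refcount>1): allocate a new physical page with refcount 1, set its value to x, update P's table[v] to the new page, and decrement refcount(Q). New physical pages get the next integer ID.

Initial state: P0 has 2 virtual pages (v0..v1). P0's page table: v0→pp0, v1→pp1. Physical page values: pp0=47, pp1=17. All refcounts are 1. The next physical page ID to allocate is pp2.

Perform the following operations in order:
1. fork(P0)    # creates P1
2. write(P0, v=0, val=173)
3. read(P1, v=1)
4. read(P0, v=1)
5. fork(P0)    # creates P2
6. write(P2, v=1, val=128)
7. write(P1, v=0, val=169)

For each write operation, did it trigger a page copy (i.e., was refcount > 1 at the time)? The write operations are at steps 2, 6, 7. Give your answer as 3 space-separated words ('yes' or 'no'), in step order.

Op 1: fork(P0) -> P1. 2 ppages; refcounts: pp0:2 pp1:2
Op 2: write(P0, v0, 173). refcount(pp0)=2>1 -> COPY to pp2. 3 ppages; refcounts: pp0:1 pp1:2 pp2:1
Op 3: read(P1, v1) -> 17. No state change.
Op 4: read(P0, v1) -> 17. No state change.
Op 5: fork(P0) -> P2. 3 ppages; refcounts: pp0:1 pp1:3 pp2:2
Op 6: write(P2, v1, 128). refcount(pp1)=3>1 -> COPY to pp3. 4 ppages; refcounts: pp0:1 pp1:2 pp2:2 pp3:1
Op 7: write(P1, v0, 169). refcount(pp0)=1 -> write in place. 4 ppages; refcounts: pp0:1 pp1:2 pp2:2 pp3:1

yes yes no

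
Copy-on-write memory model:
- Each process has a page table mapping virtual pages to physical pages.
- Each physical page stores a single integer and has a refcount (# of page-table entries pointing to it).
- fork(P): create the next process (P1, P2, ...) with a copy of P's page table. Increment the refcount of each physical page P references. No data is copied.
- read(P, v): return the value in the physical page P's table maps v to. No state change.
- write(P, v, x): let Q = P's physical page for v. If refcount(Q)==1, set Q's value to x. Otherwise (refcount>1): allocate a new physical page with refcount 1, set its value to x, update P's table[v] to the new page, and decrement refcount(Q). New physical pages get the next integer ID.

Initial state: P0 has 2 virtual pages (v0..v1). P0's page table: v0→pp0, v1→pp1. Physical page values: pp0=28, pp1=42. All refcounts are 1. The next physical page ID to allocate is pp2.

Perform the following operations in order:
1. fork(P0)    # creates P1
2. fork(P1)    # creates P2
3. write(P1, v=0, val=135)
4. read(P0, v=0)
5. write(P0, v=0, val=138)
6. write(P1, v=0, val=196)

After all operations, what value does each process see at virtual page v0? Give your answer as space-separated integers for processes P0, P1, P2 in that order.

Op 1: fork(P0) -> P1. 2 ppages; refcounts: pp0:2 pp1:2
Op 2: fork(P1) -> P2. 2 ppages; refcounts: pp0:3 pp1:3
Op 3: write(P1, v0, 135). refcount(pp0)=3>1 -> COPY to pp2. 3 ppages; refcounts: pp0:2 pp1:3 pp2:1
Op 4: read(P0, v0) -> 28. No state change.
Op 5: write(P0, v0, 138). refcount(pp0)=2>1 -> COPY to pp3. 4 ppages; refcounts: pp0:1 pp1:3 pp2:1 pp3:1
Op 6: write(P1, v0, 196). refcount(pp2)=1 -> write in place. 4 ppages; refcounts: pp0:1 pp1:3 pp2:1 pp3:1
P0: v0 -> pp3 = 138
P1: v0 -> pp2 = 196
P2: v0 -> pp0 = 28

Answer: 138 196 28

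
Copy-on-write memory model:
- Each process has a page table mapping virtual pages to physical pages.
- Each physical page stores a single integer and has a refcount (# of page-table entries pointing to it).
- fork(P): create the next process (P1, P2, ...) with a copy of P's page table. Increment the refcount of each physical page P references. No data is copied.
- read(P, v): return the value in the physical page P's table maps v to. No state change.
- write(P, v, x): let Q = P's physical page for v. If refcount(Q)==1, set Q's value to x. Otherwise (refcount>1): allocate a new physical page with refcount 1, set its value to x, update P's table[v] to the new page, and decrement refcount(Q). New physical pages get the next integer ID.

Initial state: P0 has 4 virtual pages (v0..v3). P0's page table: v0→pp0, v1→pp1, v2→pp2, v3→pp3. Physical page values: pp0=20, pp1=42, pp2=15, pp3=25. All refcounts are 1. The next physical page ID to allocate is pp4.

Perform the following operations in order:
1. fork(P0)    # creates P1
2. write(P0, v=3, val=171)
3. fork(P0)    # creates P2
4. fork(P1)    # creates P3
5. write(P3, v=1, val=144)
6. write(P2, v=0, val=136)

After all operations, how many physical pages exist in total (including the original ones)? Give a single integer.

Op 1: fork(P0) -> P1. 4 ppages; refcounts: pp0:2 pp1:2 pp2:2 pp3:2
Op 2: write(P0, v3, 171). refcount(pp3)=2>1 -> COPY to pp4. 5 ppages; refcounts: pp0:2 pp1:2 pp2:2 pp3:1 pp4:1
Op 3: fork(P0) -> P2. 5 ppages; refcounts: pp0:3 pp1:3 pp2:3 pp3:1 pp4:2
Op 4: fork(P1) -> P3. 5 ppages; refcounts: pp0:4 pp1:4 pp2:4 pp3:2 pp4:2
Op 5: write(P3, v1, 144). refcount(pp1)=4>1 -> COPY to pp5. 6 ppages; refcounts: pp0:4 pp1:3 pp2:4 pp3:2 pp4:2 pp5:1
Op 6: write(P2, v0, 136). refcount(pp0)=4>1 -> COPY to pp6. 7 ppages; refcounts: pp0:3 pp1:3 pp2:4 pp3:2 pp4:2 pp5:1 pp6:1

Answer: 7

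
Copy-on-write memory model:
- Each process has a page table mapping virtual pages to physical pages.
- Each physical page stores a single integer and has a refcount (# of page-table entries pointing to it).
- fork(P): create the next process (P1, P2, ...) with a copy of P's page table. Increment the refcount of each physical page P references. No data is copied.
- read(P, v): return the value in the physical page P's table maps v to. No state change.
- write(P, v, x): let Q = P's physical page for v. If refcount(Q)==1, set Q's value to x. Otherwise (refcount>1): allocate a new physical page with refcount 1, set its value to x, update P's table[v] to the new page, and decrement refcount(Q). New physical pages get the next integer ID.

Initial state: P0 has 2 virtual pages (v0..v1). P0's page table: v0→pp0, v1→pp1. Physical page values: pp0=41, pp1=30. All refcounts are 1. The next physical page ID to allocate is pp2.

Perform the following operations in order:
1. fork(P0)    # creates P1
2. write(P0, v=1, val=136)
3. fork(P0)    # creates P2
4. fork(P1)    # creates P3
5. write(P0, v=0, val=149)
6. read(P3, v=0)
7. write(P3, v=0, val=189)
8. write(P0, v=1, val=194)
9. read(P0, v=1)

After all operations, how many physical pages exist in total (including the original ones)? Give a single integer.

Answer: 6

Derivation:
Op 1: fork(P0) -> P1. 2 ppages; refcounts: pp0:2 pp1:2
Op 2: write(P0, v1, 136). refcount(pp1)=2>1 -> COPY to pp2. 3 ppages; refcounts: pp0:2 pp1:1 pp2:1
Op 3: fork(P0) -> P2. 3 ppages; refcounts: pp0:3 pp1:1 pp2:2
Op 4: fork(P1) -> P3. 3 ppages; refcounts: pp0:4 pp1:2 pp2:2
Op 5: write(P0, v0, 149). refcount(pp0)=4>1 -> COPY to pp3. 4 ppages; refcounts: pp0:3 pp1:2 pp2:2 pp3:1
Op 6: read(P3, v0) -> 41. No state change.
Op 7: write(P3, v0, 189). refcount(pp0)=3>1 -> COPY to pp4. 5 ppages; refcounts: pp0:2 pp1:2 pp2:2 pp3:1 pp4:1
Op 8: write(P0, v1, 194). refcount(pp2)=2>1 -> COPY to pp5. 6 ppages; refcounts: pp0:2 pp1:2 pp2:1 pp3:1 pp4:1 pp5:1
Op 9: read(P0, v1) -> 194. No state change.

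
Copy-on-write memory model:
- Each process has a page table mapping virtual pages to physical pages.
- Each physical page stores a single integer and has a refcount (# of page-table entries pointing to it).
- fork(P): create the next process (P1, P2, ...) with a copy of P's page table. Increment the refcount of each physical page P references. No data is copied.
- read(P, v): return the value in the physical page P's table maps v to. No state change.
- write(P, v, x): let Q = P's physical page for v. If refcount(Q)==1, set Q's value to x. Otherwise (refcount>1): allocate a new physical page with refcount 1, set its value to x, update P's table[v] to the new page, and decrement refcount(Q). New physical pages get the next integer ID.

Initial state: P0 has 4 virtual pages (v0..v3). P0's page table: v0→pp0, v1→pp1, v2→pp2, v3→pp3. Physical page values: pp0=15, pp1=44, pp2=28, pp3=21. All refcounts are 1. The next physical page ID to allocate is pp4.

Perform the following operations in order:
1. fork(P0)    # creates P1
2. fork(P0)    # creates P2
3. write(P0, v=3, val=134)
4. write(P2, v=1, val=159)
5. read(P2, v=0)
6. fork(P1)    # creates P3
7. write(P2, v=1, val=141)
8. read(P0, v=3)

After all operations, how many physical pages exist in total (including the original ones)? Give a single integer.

Op 1: fork(P0) -> P1. 4 ppages; refcounts: pp0:2 pp1:2 pp2:2 pp3:2
Op 2: fork(P0) -> P2. 4 ppages; refcounts: pp0:3 pp1:3 pp2:3 pp3:3
Op 3: write(P0, v3, 134). refcount(pp3)=3>1 -> COPY to pp4. 5 ppages; refcounts: pp0:3 pp1:3 pp2:3 pp3:2 pp4:1
Op 4: write(P2, v1, 159). refcount(pp1)=3>1 -> COPY to pp5. 6 ppages; refcounts: pp0:3 pp1:2 pp2:3 pp3:2 pp4:1 pp5:1
Op 5: read(P2, v0) -> 15. No state change.
Op 6: fork(P1) -> P3. 6 ppages; refcounts: pp0:4 pp1:3 pp2:4 pp3:3 pp4:1 pp5:1
Op 7: write(P2, v1, 141). refcount(pp5)=1 -> write in place. 6 ppages; refcounts: pp0:4 pp1:3 pp2:4 pp3:3 pp4:1 pp5:1
Op 8: read(P0, v3) -> 134. No state change.

Answer: 6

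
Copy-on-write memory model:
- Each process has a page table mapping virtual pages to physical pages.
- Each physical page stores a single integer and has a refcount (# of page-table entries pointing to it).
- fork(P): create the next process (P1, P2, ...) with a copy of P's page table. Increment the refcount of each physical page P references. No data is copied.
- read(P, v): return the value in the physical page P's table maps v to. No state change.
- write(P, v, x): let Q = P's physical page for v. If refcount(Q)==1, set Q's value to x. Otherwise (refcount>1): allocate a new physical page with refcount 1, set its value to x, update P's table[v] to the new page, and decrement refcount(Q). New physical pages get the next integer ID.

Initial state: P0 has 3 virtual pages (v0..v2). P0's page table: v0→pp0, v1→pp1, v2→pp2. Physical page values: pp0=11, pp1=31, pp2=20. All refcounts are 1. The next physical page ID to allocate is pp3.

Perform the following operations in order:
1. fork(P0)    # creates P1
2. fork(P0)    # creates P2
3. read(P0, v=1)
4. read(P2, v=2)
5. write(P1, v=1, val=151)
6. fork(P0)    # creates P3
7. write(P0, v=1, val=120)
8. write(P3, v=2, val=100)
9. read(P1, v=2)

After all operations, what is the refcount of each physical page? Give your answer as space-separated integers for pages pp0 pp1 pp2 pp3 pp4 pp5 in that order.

Op 1: fork(P0) -> P1. 3 ppages; refcounts: pp0:2 pp1:2 pp2:2
Op 2: fork(P0) -> P2. 3 ppages; refcounts: pp0:3 pp1:3 pp2:3
Op 3: read(P0, v1) -> 31. No state change.
Op 4: read(P2, v2) -> 20. No state change.
Op 5: write(P1, v1, 151). refcount(pp1)=3>1 -> COPY to pp3. 4 ppages; refcounts: pp0:3 pp1:2 pp2:3 pp3:1
Op 6: fork(P0) -> P3. 4 ppages; refcounts: pp0:4 pp1:3 pp2:4 pp3:1
Op 7: write(P0, v1, 120). refcount(pp1)=3>1 -> COPY to pp4. 5 ppages; refcounts: pp0:4 pp1:2 pp2:4 pp3:1 pp4:1
Op 8: write(P3, v2, 100). refcount(pp2)=4>1 -> COPY to pp5. 6 ppages; refcounts: pp0:4 pp1:2 pp2:3 pp3:1 pp4:1 pp5:1
Op 9: read(P1, v2) -> 20. No state change.

Answer: 4 2 3 1 1 1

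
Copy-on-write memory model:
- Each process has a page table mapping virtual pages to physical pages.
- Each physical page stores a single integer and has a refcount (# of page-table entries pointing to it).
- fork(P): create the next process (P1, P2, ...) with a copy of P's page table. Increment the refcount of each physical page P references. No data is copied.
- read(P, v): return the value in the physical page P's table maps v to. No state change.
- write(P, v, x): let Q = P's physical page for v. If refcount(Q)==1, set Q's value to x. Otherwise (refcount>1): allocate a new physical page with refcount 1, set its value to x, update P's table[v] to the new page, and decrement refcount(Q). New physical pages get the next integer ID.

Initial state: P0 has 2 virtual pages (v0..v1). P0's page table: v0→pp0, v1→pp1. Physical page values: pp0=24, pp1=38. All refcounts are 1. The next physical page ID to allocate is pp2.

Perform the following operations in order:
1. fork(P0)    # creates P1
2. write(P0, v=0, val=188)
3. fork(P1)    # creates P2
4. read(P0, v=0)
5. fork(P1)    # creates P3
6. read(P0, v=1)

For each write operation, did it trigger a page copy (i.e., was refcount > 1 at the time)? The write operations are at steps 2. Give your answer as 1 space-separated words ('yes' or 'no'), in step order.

Op 1: fork(P0) -> P1. 2 ppages; refcounts: pp0:2 pp1:2
Op 2: write(P0, v0, 188). refcount(pp0)=2>1 -> COPY to pp2. 3 ppages; refcounts: pp0:1 pp1:2 pp2:1
Op 3: fork(P1) -> P2. 3 ppages; refcounts: pp0:2 pp1:3 pp2:1
Op 4: read(P0, v0) -> 188. No state change.
Op 5: fork(P1) -> P3. 3 ppages; refcounts: pp0:3 pp1:4 pp2:1
Op 6: read(P0, v1) -> 38. No state change.

yes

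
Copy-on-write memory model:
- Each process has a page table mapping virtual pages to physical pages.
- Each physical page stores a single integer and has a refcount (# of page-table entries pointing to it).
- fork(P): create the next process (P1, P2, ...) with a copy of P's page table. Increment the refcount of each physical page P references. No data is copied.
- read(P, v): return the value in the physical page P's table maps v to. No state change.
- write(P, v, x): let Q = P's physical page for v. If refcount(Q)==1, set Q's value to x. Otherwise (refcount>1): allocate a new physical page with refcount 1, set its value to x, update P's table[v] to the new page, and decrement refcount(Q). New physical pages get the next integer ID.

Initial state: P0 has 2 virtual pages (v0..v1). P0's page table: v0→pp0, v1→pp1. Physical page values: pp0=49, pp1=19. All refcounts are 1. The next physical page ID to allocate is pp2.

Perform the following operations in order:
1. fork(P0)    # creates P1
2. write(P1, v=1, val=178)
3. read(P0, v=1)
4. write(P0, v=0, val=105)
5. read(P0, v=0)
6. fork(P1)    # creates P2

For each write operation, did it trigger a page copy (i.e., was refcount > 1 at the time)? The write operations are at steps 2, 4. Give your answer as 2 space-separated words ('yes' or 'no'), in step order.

Op 1: fork(P0) -> P1. 2 ppages; refcounts: pp0:2 pp1:2
Op 2: write(P1, v1, 178). refcount(pp1)=2>1 -> COPY to pp2. 3 ppages; refcounts: pp0:2 pp1:1 pp2:1
Op 3: read(P0, v1) -> 19. No state change.
Op 4: write(P0, v0, 105). refcount(pp0)=2>1 -> COPY to pp3. 4 ppages; refcounts: pp0:1 pp1:1 pp2:1 pp3:1
Op 5: read(P0, v0) -> 105. No state change.
Op 6: fork(P1) -> P2. 4 ppages; refcounts: pp0:2 pp1:1 pp2:2 pp3:1

yes yes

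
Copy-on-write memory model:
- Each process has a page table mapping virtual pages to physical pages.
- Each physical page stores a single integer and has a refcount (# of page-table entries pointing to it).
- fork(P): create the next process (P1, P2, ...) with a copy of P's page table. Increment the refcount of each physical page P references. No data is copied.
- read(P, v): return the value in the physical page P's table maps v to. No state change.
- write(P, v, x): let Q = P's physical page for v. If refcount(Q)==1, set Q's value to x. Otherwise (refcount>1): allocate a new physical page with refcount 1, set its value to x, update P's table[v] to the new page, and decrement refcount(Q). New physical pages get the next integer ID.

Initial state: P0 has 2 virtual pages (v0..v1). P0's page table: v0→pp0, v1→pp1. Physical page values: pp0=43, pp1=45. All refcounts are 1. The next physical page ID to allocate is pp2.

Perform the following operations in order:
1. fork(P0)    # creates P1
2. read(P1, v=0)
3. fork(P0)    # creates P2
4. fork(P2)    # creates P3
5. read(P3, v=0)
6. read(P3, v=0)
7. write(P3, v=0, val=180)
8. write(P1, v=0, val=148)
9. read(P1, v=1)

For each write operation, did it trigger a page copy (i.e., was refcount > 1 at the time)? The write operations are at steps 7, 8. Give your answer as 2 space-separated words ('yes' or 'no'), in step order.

Op 1: fork(P0) -> P1. 2 ppages; refcounts: pp0:2 pp1:2
Op 2: read(P1, v0) -> 43. No state change.
Op 3: fork(P0) -> P2. 2 ppages; refcounts: pp0:3 pp1:3
Op 4: fork(P2) -> P3. 2 ppages; refcounts: pp0:4 pp1:4
Op 5: read(P3, v0) -> 43. No state change.
Op 6: read(P3, v0) -> 43. No state change.
Op 7: write(P3, v0, 180). refcount(pp0)=4>1 -> COPY to pp2. 3 ppages; refcounts: pp0:3 pp1:4 pp2:1
Op 8: write(P1, v0, 148). refcount(pp0)=3>1 -> COPY to pp3. 4 ppages; refcounts: pp0:2 pp1:4 pp2:1 pp3:1
Op 9: read(P1, v1) -> 45. No state change.

yes yes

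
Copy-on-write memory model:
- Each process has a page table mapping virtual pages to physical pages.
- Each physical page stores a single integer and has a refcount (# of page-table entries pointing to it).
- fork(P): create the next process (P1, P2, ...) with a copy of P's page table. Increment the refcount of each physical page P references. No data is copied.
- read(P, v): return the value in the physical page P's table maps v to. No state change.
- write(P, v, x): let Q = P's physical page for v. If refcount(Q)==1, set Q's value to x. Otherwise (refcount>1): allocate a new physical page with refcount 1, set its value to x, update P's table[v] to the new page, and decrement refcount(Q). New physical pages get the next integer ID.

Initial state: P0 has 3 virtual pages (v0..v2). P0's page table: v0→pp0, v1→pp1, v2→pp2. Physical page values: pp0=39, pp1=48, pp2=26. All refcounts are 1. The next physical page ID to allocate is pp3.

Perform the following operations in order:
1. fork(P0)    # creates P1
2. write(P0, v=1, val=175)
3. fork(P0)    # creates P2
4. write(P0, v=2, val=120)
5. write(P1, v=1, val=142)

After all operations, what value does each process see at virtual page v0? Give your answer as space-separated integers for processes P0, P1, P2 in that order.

Op 1: fork(P0) -> P1. 3 ppages; refcounts: pp0:2 pp1:2 pp2:2
Op 2: write(P0, v1, 175). refcount(pp1)=2>1 -> COPY to pp3. 4 ppages; refcounts: pp0:2 pp1:1 pp2:2 pp3:1
Op 3: fork(P0) -> P2. 4 ppages; refcounts: pp0:3 pp1:1 pp2:3 pp3:2
Op 4: write(P0, v2, 120). refcount(pp2)=3>1 -> COPY to pp4. 5 ppages; refcounts: pp0:3 pp1:1 pp2:2 pp3:2 pp4:1
Op 5: write(P1, v1, 142). refcount(pp1)=1 -> write in place. 5 ppages; refcounts: pp0:3 pp1:1 pp2:2 pp3:2 pp4:1
P0: v0 -> pp0 = 39
P1: v0 -> pp0 = 39
P2: v0 -> pp0 = 39

Answer: 39 39 39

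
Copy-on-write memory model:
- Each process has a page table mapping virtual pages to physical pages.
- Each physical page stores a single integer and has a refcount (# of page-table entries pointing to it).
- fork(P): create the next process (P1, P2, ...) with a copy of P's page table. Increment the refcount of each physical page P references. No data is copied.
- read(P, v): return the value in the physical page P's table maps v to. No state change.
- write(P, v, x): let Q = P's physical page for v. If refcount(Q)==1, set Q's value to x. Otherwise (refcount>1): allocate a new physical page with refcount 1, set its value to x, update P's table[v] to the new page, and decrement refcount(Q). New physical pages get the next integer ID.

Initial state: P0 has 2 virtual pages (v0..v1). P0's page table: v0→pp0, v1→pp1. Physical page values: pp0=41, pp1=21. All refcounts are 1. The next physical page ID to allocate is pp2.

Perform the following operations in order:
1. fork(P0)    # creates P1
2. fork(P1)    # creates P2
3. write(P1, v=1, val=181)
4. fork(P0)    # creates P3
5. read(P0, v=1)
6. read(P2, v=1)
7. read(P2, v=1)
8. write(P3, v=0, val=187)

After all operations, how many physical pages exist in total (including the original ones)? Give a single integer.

Op 1: fork(P0) -> P1. 2 ppages; refcounts: pp0:2 pp1:2
Op 2: fork(P1) -> P2. 2 ppages; refcounts: pp0:3 pp1:3
Op 3: write(P1, v1, 181). refcount(pp1)=3>1 -> COPY to pp2. 3 ppages; refcounts: pp0:3 pp1:2 pp2:1
Op 4: fork(P0) -> P3. 3 ppages; refcounts: pp0:4 pp1:3 pp2:1
Op 5: read(P0, v1) -> 21. No state change.
Op 6: read(P2, v1) -> 21. No state change.
Op 7: read(P2, v1) -> 21. No state change.
Op 8: write(P3, v0, 187). refcount(pp0)=4>1 -> COPY to pp3. 4 ppages; refcounts: pp0:3 pp1:3 pp2:1 pp3:1

Answer: 4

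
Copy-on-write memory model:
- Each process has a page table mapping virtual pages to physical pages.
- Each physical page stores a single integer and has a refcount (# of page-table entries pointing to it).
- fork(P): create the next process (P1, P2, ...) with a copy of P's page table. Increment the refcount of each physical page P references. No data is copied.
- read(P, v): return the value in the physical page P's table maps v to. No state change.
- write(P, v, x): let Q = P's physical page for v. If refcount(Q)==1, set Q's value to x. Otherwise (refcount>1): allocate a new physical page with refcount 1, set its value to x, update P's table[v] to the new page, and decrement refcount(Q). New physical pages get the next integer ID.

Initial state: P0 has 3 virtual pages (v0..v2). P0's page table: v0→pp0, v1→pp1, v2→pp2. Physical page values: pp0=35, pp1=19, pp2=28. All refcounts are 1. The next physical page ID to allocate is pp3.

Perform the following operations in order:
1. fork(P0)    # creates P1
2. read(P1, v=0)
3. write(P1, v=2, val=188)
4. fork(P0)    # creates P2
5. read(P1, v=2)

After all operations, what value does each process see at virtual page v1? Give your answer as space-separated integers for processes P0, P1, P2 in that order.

Op 1: fork(P0) -> P1. 3 ppages; refcounts: pp0:2 pp1:2 pp2:2
Op 2: read(P1, v0) -> 35. No state change.
Op 3: write(P1, v2, 188). refcount(pp2)=2>1 -> COPY to pp3. 4 ppages; refcounts: pp0:2 pp1:2 pp2:1 pp3:1
Op 4: fork(P0) -> P2. 4 ppages; refcounts: pp0:3 pp1:3 pp2:2 pp3:1
Op 5: read(P1, v2) -> 188. No state change.
P0: v1 -> pp1 = 19
P1: v1 -> pp1 = 19
P2: v1 -> pp1 = 19

Answer: 19 19 19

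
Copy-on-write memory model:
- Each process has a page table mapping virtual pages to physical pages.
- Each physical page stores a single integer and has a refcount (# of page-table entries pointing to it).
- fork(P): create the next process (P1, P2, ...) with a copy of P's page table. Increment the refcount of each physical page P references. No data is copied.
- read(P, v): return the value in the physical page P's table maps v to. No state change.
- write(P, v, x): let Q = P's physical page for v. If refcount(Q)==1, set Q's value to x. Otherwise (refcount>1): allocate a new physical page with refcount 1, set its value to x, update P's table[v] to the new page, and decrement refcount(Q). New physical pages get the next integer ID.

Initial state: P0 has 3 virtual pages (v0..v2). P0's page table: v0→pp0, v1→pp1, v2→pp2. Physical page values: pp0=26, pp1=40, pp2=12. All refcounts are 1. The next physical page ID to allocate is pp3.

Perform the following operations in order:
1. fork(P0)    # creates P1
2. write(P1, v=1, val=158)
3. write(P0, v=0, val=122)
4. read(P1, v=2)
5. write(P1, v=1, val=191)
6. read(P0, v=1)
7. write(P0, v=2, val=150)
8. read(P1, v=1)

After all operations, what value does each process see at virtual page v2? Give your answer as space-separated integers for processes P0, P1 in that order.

Op 1: fork(P0) -> P1. 3 ppages; refcounts: pp0:2 pp1:2 pp2:2
Op 2: write(P1, v1, 158). refcount(pp1)=2>1 -> COPY to pp3. 4 ppages; refcounts: pp0:2 pp1:1 pp2:2 pp3:1
Op 3: write(P0, v0, 122). refcount(pp0)=2>1 -> COPY to pp4. 5 ppages; refcounts: pp0:1 pp1:1 pp2:2 pp3:1 pp4:1
Op 4: read(P1, v2) -> 12. No state change.
Op 5: write(P1, v1, 191). refcount(pp3)=1 -> write in place. 5 ppages; refcounts: pp0:1 pp1:1 pp2:2 pp3:1 pp4:1
Op 6: read(P0, v1) -> 40. No state change.
Op 7: write(P0, v2, 150). refcount(pp2)=2>1 -> COPY to pp5. 6 ppages; refcounts: pp0:1 pp1:1 pp2:1 pp3:1 pp4:1 pp5:1
Op 8: read(P1, v1) -> 191. No state change.
P0: v2 -> pp5 = 150
P1: v2 -> pp2 = 12

Answer: 150 12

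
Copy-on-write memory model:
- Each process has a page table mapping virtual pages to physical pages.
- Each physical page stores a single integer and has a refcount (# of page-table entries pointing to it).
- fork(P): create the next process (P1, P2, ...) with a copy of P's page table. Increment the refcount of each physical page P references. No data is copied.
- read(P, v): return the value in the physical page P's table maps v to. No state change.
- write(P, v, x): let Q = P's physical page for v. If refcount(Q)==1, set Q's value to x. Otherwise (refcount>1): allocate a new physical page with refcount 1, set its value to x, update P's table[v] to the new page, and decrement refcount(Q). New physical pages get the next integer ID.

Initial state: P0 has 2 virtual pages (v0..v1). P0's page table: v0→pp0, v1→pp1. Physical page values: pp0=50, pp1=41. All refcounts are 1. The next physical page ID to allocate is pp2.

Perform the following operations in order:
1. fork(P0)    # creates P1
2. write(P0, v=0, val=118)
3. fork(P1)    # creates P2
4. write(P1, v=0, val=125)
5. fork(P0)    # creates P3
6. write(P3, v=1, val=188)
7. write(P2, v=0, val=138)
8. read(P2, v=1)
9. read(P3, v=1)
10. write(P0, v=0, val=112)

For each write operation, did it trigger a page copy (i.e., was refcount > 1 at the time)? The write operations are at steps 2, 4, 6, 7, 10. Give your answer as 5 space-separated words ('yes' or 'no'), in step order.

Op 1: fork(P0) -> P1. 2 ppages; refcounts: pp0:2 pp1:2
Op 2: write(P0, v0, 118). refcount(pp0)=2>1 -> COPY to pp2. 3 ppages; refcounts: pp0:1 pp1:2 pp2:1
Op 3: fork(P1) -> P2. 3 ppages; refcounts: pp0:2 pp1:3 pp2:1
Op 4: write(P1, v0, 125). refcount(pp0)=2>1 -> COPY to pp3. 4 ppages; refcounts: pp0:1 pp1:3 pp2:1 pp3:1
Op 5: fork(P0) -> P3. 4 ppages; refcounts: pp0:1 pp1:4 pp2:2 pp3:1
Op 6: write(P3, v1, 188). refcount(pp1)=4>1 -> COPY to pp4. 5 ppages; refcounts: pp0:1 pp1:3 pp2:2 pp3:1 pp4:1
Op 7: write(P2, v0, 138). refcount(pp0)=1 -> write in place. 5 ppages; refcounts: pp0:1 pp1:3 pp2:2 pp3:1 pp4:1
Op 8: read(P2, v1) -> 41. No state change.
Op 9: read(P3, v1) -> 188. No state change.
Op 10: write(P0, v0, 112). refcount(pp2)=2>1 -> COPY to pp5. 6 ppages; refcounts: pp0:1 pp1:3 pp2:1 pp3:1 pp4:1 pp5:1

yes yes yes no yes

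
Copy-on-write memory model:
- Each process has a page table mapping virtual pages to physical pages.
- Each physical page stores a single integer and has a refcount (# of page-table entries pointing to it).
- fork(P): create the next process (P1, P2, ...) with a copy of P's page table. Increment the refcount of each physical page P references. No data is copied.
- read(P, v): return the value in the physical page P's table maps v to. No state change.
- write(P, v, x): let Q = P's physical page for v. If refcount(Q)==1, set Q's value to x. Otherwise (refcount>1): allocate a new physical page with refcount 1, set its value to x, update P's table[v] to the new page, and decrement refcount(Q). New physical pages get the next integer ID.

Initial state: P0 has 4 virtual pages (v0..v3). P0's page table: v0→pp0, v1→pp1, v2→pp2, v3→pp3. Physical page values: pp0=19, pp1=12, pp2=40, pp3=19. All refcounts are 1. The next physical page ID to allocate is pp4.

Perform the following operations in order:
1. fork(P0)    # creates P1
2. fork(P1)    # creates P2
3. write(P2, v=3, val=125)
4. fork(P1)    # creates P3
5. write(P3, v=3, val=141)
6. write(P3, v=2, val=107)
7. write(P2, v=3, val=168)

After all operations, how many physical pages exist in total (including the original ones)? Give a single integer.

Op 1: fork(P0) -> P1. 4 ppages; refcounts: pp0:2 pp1:2 pp2:2 pp3:2
Op 2: fork(P1) -> P2. 4 ppages; refcounts: pp0:3 pp1:3 pp2:3 pp3:3
Op 3: write(P2, v3, 125). refcount(pp3)=3>1 -> COPY to pp4. 5 ppages; refcounts: pp0:3 pp1:3 pp2:3 pp3:2 pp4:1
Op 4: fork(P1) -> P3. 5 ppages; refcounts: pp0:4 pp1:4 pp2:4 pp3:3 pp4:1
Op 5: write(P3, v3, 141). refcount(pp3)=3>1 -> COPY to pp5. 6 ppages; refcounts: pp0:4 pp1:4 pp2:4 pp3:2 pp4:1 pp5:1
Op 6: write(P3, v2, 107). refcount(pp2)=4>1 -> COPY to pp6. 7 ppages; refcounts: pp0:4 pp1:4 pp2:3 pp3:2 pp4:1 pp5:1 pp6:1
Op 7: write(P2, v3, 168). refcount(pp4)=1 -> write in place. 7 ppages; refcounts: pp0:4 pp1:4 pp2:3 pp3:2 pp4:1 pp5:1 pp6:1

Answer: 7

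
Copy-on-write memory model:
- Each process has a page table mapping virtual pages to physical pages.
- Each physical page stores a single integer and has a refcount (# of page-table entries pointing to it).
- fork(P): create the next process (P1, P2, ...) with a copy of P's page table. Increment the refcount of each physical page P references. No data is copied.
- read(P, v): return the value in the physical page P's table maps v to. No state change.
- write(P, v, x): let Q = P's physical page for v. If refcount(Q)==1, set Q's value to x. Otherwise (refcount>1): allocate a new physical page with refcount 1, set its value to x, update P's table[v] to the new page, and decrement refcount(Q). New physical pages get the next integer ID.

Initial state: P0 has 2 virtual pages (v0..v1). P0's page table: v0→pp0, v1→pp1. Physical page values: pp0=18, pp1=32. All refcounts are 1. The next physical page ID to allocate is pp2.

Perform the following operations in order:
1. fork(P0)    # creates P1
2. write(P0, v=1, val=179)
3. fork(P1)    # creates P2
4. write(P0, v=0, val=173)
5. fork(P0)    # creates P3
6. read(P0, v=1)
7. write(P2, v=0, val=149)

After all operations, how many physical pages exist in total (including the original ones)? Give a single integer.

Op 1: fork(P0) -> P1. 2 ppages; refcounts: pp0:2 pp1:2
Op 2: write(P0, v1, 179). refcount(pp1)=2>1 -> COPY to pp2. 3 ppages; refcounts: pp0:2 pp1:1 pp2:1
Op 3: fork(P1) -> P2. 3 ppages; refcounts: pp0:3 pp1:2 pp2:1
Op 4: write(P0, v0, 173). refcount(pp0)=3>1 -> COPY to pp3. 4 ppages; refcounts: pp0:2 pp1:2 pp2:1 pp3:1
Op 5: fork(P0) -> P3. 4 ppages; refcounts: pp0:2 pp1:2 pp2:2 pp3:2
Op 6: read(P0, v1) -> 179. No state change.
Op 7: write(P2, v0, 149). refcount(pp0)=2>1 -> COPY to pp4. 5 ppages; refcounts: pp0:1 pp1:2 pp2:2 pp3:2 pp4:1

Answer: 5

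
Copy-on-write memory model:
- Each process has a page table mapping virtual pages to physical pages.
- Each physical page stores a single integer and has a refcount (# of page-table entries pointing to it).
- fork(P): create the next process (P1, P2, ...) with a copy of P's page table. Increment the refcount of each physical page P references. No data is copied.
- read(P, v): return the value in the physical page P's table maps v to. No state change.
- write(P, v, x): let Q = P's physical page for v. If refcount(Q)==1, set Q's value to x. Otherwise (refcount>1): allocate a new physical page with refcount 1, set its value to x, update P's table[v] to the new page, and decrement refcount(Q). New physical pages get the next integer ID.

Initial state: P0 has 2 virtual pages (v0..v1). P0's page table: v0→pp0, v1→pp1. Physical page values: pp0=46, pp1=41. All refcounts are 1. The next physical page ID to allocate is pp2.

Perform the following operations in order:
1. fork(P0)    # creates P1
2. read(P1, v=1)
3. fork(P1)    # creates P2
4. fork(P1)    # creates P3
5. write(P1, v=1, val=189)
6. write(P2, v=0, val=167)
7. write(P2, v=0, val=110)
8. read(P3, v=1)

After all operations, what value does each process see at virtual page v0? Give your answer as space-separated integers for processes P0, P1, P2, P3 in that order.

Op 1: fork(P0) -> P1. 2 ppages; refcounts: pp0:2 pp1:2
Op 2: read(P1, v1) -> 41. No state change.
Op 3: fork(P1) -> P2. 2 ppages; refcounts: pp0:3 pp1:3
Op 4: fork(P1) -> P3. 2 ppages; refcounts: pp0:4 pp1:4
Op 5: write(P1, v1, 189). refcount(pp1)=4>1 -> COPY to pp2. 3 ppages; refcounts: pp0:4 pp1:3 pp2:1
Op 6: write(P2, v0, 167). refcount(pp0)=4>1 -> COPY to pp3. 4 ppages; refcounts: pp0:3 pp1:3 pp2:1 pp3:1
Op 7: write(P2, v0, 110). refcount(pp3)=1 -> write in place. 4 ppages; refcounts: pp0:3 pp1:3 pp2:1 pp3:1
Op 8: read(P3, v1) -> 41. No state change.
P0: v0 -> pp0 = 46
P1: v0 -> pp0 = 46
P2: v0 -> pp3 = 110
P3: v0 -> pp0 = 46

Answer: 46 46 110 46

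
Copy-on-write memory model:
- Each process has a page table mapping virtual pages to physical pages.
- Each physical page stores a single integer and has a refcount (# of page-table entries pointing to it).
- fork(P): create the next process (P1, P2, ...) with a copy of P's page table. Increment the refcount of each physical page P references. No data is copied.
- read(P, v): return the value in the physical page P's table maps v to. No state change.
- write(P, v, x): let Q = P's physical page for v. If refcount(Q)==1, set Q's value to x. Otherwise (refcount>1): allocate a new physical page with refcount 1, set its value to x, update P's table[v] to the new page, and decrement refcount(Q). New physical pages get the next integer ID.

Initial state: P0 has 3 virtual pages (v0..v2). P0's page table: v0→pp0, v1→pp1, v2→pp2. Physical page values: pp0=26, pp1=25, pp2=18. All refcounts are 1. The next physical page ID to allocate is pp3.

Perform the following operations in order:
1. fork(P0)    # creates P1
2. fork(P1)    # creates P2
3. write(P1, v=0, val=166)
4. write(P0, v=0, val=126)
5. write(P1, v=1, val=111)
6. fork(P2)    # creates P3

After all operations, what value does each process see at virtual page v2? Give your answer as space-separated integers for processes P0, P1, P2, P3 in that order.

Answer: 18 18 18 18

Derivation:
Op 1: fork(P0) -> P1. 3 ppages; refcounts: pp0:2 pp1:2 pp2:2
Op 2: fork(P1) -> P2. 3 ppages; refcounts: pp0:3 pp1:3 pp2:3
Op 3: write(P1, v0, 166). refcount(pp0)=3>1 -> COPY to pp3. 4 ppages; refcounts: pp0:2 pp1:3 pp2:3 pp3:1
Op 4: write(P0, v0, 126). refcount(pp0)=2>1 -> COPY to pp4. 5 ppages; refcounts: pp0:1 pp1:3 pp2:3 pp3:1 pp4:1
Op 5: write(P1, v1, 111). refcount(pp1)=3>1 -> COPY to pp5. 6 ppages; refcounts: pp0:1 pp1:2 pp2:3 pp3:1 pp4:1 pp5:1
Op 6: fork(P2) -> P3. 6 ppages; refcounts: pp0:2 pp1:3 pp2:4 pp3:1 pp4:1 pp5:1
P0: v2 -> pp2 = 18
P1: v2 -> pp2 = 18
P2: v2 -> pp2 = 18
P3: v2 -> pp2 = 18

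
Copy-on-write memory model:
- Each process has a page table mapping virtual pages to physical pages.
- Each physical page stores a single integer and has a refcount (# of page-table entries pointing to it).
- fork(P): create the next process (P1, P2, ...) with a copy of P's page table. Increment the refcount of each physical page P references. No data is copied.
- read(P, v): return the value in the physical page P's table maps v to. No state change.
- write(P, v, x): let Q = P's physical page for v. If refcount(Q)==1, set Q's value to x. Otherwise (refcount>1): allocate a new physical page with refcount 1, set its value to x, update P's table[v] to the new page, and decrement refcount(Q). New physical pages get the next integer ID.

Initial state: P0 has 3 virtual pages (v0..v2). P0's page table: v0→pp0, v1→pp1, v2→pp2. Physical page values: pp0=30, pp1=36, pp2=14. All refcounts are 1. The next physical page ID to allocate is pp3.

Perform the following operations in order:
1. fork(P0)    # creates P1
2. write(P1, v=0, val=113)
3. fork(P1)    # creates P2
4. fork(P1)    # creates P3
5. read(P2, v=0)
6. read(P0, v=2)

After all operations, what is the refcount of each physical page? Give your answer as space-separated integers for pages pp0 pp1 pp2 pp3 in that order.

Op 1: fork(P0) -> P1. 3 ppages; refcounts: pp0:2 pp1:2 pp2:2
Op 2: write(P1, v0, 113). refcount(pp0)=2>1 -> COPY to pp3. 4 ppages; refcounts: pp0:1 pp1:2 pp2:2 pp3:1
Op 3: fork(P1) -> P2. 4 ppages; refcounts: pp0:1 pp1:3 pp2:3 pp3:2
Op 4: fork(P1) -> P3. 4 ppages; refcounts: pp0:1 pp1:4 pp2:4 pp3:3
Op 5: read(P2, v0) -> 113. No state change.
Op 6: read(P0, v2) -> 14. No state change.

Answer: 1 4 4 3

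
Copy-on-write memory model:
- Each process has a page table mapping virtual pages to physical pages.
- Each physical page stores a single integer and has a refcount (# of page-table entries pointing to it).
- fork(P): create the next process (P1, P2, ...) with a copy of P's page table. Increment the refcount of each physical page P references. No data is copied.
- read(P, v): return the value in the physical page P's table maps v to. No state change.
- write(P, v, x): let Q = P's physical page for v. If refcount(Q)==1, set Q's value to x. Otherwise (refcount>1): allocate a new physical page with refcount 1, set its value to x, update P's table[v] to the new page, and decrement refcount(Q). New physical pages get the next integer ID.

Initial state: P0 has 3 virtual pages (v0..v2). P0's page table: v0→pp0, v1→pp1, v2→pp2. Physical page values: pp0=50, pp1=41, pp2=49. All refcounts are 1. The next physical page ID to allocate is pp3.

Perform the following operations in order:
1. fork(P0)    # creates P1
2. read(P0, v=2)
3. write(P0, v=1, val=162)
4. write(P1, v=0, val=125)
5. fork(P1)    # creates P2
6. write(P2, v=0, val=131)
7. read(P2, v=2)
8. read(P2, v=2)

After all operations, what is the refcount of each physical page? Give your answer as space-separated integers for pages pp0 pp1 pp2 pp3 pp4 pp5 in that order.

Op 1: fork(P0) -> P1. 3 ppages; refcounts: pp0:2 pp1:2 pp2:2
Op 2: read(P0, v2) -> 49. No state change.
Op 3: write(P0, v1, 162). refcount(pp1)=2>1 -> COPY to pp3. 4 ppages; refcounts: pp0:2 pp1:1 pp2:2 pp3:1
Op 4: write(P1, v0, 125). refcount(pp0)=2>1 -> COPY to pp4. 5 ppages; refcounts: pp0:1 pp1:1 pp2:2 pp3:1 pp4:1
Op 5: fork(P1) -> P2. 5 ppages; refcounts: pp0:1 pp1:2 pp2:3 pp3:1 pp4:2
Op 6: write(P2, v0, 131). refcount(pp4)=2>1 -> COPY to pp5. 6 ppages; refcounts: pp0:1 pp1:2 pp2:3 pp3:1 pp4:1 pp5:1
Op 7: read(P2, v2) -> 49. No state change.
Op 8: read(P2, v2) -> 49. No state change.

Answer: 1 2 3 1 1 1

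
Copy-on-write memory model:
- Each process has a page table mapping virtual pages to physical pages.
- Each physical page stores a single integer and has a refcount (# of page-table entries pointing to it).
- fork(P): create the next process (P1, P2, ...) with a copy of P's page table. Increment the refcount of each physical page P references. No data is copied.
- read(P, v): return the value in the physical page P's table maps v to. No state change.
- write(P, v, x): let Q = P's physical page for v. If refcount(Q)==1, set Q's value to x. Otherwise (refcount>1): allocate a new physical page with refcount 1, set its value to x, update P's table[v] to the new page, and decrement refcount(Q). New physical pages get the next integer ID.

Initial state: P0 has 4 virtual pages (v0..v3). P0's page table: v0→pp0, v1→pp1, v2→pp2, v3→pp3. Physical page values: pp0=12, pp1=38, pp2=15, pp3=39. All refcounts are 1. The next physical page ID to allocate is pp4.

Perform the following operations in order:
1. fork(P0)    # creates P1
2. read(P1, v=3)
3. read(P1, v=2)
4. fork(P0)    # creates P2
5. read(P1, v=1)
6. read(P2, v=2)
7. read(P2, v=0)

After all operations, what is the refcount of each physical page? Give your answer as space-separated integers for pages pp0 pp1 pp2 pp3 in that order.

Answer: 3 3 3 3

Derivation:
Op 1: fork(P0) -> P1. 4 ppages; refcounts: pp0:2 pp1:2 pp2:2 pp3:2
Op 2: read(P1, v3) -> 39. No state change.
Op 3: read(P1, v2) -> 15. No state change.
Op 4: fork(P0) -> P2. 4 ppages; refcounts: pp0:3 pp1:3 pp2:3 pp3:3
Op 5: read(P1, v1) -> 38. No state change.
Op 6: read(P2, v2) -> 15. No state change.
Op 7: read(P2, v0) -> 12. No state change.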